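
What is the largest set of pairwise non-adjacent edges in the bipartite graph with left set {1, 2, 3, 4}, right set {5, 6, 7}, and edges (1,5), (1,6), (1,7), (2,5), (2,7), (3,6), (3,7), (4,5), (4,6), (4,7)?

Step 1: List the neighbors of each left vertex:
  1: 5, 6, 7
  2: 5, 7
  3: 6, 7
  4: 5, 6, 7

Step 2: Greedily match left vertices, then look for augmenting paths:
  Match 1 -- 5
  Match 2 -- 7
  Match 3 -- 6
  No augmenting path remains.

Step 3: Verify this is maximum:
  Matching size 3 = min(|L|, |R|) = min(4, 3), which is an upper bound, so this matching is maximum.

Maximum matching: {(1,5), (2,7), (3,6)}
Size: 3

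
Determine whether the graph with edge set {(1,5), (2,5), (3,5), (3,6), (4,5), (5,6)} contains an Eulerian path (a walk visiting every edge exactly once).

Step 1: Find the degree of each vertex:
  deg(1) = 1
  deg(2) = 1
  deg(3) = 2
  deg(4) = 1
  deg(5) = 5
  deg(6) = 2

Step 2: Count vertices with odd degree:
  Odd-degree vertices: 1, 2, 4, 5 (4 total)

Step 3: Apply Euler's theorem:
  - Eulerian circuit exists iff graph is connected and all vertices have even degree
  - Eulerian path exists iff graph is connected and has 0 or 2 odd-degree vertices

Graph has 4 odd-degree vertices (need 0 or 2).
Neither Eulerian path nor Eulerian circuit exists.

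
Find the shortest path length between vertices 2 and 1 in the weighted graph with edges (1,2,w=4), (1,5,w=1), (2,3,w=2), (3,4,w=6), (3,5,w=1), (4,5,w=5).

Step 1: Build adjacency list with weights:
  1: 2(w=4), 5(w=1)
  2: 1(w=4), 3(w=2)
  3: 2(w=2), 4(w=6), 5(w=1)
  4: 3(w=6), 5(w=5)
  5: 1(w=1), 3(w=1), 4(w=5)

Step 2: Apply Dijkstra's algorithm from vertex 2:
  Visit vertex 2 (distance=0)
    Update dist[1] = 4
    Update dist[3] = 2
  Visit vertex 3 (distance=2)
    Update dist[4] = 8
    Update dist[5] = 3
  Visit vertex 5 (distance=3)
  Visit vertex 1 (distance=4)

Step 3: Shortest path: 2 -> 1
Total weight: 4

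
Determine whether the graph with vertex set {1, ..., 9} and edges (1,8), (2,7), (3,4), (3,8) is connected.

Step 1: Build adjacency list from edges:
  1: 8
  2: 7
  3: 4, 8
  4: 3
  5: (none)
  6: (none)
  7: 2
  8: 1, 3
  9: (none)

Step 2: Run BFS/DFS from vertex 1:
  Visited: {1, 8, 3, 4}
  Reached 4 of 9 vertices

Step 3: Only 4 of 9 vertices reached. Graph is disconnected.
Connected components: {1, 3, 4, 8}, {2, 7}, {5}, {6}, {9}
Answer: No, the graph is not connected (5 components).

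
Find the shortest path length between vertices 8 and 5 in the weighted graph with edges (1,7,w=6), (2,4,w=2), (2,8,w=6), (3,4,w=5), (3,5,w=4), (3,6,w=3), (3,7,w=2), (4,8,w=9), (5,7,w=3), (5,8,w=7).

Step 1: Build adjacency list with weights:
  1: 7(w=6)
  2: 4(w=2), 8(w=6)
  3: 4(w=5), 5(w=4), 6(w=3), 7(w=2)
  4: 2(w=2), 3(w=5), 8(w=9)
  5: 3(w=4), 7(w=3), 8(w=7)
  6: 3(w=3)
  7: 1(w=6), 3(w=2), 5(w=3)
  8: 2(w=6), 4(w=9), 5(w=7)

Step 2: Apply Dijkstra's algorithm from vertex 8:
  Visit vertex 8 (distance=0)
    Update dist[2] = 6
    Update dist[4] = 9
    Update dist[5] = 7
  Visit vertex 2 (distance=6)
    Update dist[4] = 8
  Visit vertex 5 (distance=7)
    Update dist[3] = 11
    Update dist[7] = 10

Step 3: Shortest path: 8 -> 5
Total weight: 7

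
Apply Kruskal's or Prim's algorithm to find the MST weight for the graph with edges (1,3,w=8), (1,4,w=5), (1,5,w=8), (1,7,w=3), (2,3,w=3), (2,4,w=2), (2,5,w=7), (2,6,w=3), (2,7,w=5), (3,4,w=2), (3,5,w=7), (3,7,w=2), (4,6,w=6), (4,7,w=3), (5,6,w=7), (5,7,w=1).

Apply Kruskal's algorithm (sort edges by weight, add if no cycle):

Sorted edges by weight:
  (5,7) w=1
  (2,4) w=2
  (3,4) w=2
  (3,7) w=2
  (1,7) w=3
  (2,3) w=3
  (2,6) w=3
  (4,7) w=3
  (1,4) w=5
  (2,7) w=5
  (4,6) w=6
  (2,5) w=7
  (3,5) w=7
  (5,6) w=7
  (1,3) w=8
  (1,5) w=8

Add edge (5,7) w=1 -- no cycle. Running total: 1
Add edge (2,4) w=2 -- no cycle. Running total: 3
Add edge (3,4) w=2 -- no cycle. Running total: 5
Add edge (3,7) w=2 -- no cycle. Running total: 7
Add edge (1,7) w=3 -- no cycle. Running total: 10
Skip edge (2,3) w=3 -- would create cycle
Add edge (2,6) w=3 -- no cycle. Running total: 13

MST edges: (5,7,w=1), (2,4,w=2), (3,4,w=2), (3,7,w=2), (1,7,w=3), (2,6,w=3)
Total MST weight: 1 + 2 + 2 + 2 + 3 + 3 = 13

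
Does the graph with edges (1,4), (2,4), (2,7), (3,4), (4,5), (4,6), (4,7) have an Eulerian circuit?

Step 1: Find the degree of each vertex:
  deg(1) = 1
  deg(2) = 2
  deg(3) = 1
  deg(4) = 6
  deg(5) = 1
  deg(6) = 1
  deg(7) = 2

Step 2: Count vertices with odd degree:
  Odd-degree vertices: 1, 3, 5, 6 (4 total)

Step 3: Apply Euler's theorem:
  - Eulerian circuit exists iff graph is connected and all vertices have even degree
  - Eulerian path exists iff graph is connected and has 0 or 2 odd-degree vertices

Graph has 4 odd-degree vertices (need 0 or 2).
Neither Eulerian path nor Eulerian circuit exists.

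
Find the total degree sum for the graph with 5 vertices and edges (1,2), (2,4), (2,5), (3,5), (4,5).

Step 1: Count edges incident to each vertex:
  deg(1) = 1 (neighbors: 2)
  deg(2) = 3 (neighbors: 1, 4, 5)
  deg(3) = 1 (neighbors: 5)
  deg(4) = 2 (neighbors: 2, 5)
  deg(5) = 3 (neighbors: 2, 3, 4)

Step 2: Sum all degrees:
  1 + 3 + 1 + 2 + 3 = 10

Verification: sum of degrees = 2 * |E| = 2 * 5 = 10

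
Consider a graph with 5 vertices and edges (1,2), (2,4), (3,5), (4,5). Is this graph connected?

Step 1: Build adjacency list from edges:
  1: 2
  2: 1, 4
  3: 5
  4: 2, 5
  5: 3, 4

Step 2: Run BFS/DFS from vertex 1:
  Visited: {1, 2, 4, 5, 3}
  Reached 5 of 5 vertices

Step 3: All 5 vertices reached from vertex 1, so the graph is connected.
Answer: Yes, the graph is connected.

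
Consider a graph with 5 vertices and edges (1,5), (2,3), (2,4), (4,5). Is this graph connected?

Step 1: Build adjacency list from edges:
  1: 5
  2: 3, 4
  3: 2
  4: 2, 5
  5: 1, 4

Step 2: Run BFS/DFS from vertex 1:
  Visited: {1, 5, 4, 2, 3}
  Reached 5 of 5 vertices

Step 3: All 5 vertices reached from vertex 1, so the graph is connected.
Answer: Yes, the graph is connected.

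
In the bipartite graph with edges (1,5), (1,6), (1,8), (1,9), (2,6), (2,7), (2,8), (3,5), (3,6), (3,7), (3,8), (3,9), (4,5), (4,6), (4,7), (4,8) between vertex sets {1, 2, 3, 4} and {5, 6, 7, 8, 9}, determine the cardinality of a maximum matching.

Step 1: List the neighbors of each left vertex:
  1: 5, 6, 8, 9
  2: 6, 7, 8
  3: 5, 6, 7, 8, 9
  4: 5, 6, 7, 8

Step 2: Greedily match left vertices, then look for augmenting paths:
  Match 1 -- 5
  Match 2 -- 6
  Match 3 -- 7
  Match 4 -- 8
  No augmenting path remains.

Step 3: Verify this is maximum:
  Matching size 4 = min(|L|, |R|) = min(4, 5), which is an upper bound, so this matching is maximum.

Maximum matching: {(1,5), (2,6), (3,7), (4,8)}
Size: 4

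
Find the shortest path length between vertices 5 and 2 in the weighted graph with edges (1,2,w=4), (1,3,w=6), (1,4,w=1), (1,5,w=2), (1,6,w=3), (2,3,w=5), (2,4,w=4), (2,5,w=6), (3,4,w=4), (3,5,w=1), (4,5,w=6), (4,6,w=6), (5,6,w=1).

Step 1: Build adjacency list with weights:
  1: 2(w=4), 3(w=6), 4(w=1), 5(w=2), 6(w=3)
  2: 1(w=4), 3(w=5), 4(w=4), 5(w=6)
  3: 1(w=6), 2(w=5), 4(w=4), 5(w=1)
  4: 1(w=1), 2(w=4), 3(w=4), 5(w=6), 6(w=6)
  5: 1(w=2), 2(w=6), 3(w=1), 4(w=6), 6(w=1)
  6: 1(w=3), 4(w=6), 5(w=1)

Step 2: Apply Dijkstra's algorithm from vertex 5:
  Visit vertex 5 (distance=0)
    Update dist[1] = 2
    Update dist[2] = 6
    Update dist[3] = 1
    Update dist[4] = 6
    Update dist[6] = 1
  Visit vertex 3 (distance=1)
    Update dist[4] = 5
  Visit vertex 6 (distance=1)
  Visit vertex 1 (distance=2)
    Update dist[4] = 3
  Visit vertex 4 (distance=3)
  Visit vertex 2 (distance=6)

Step 3: Shortest path: 5 -> 2
Total weight: 6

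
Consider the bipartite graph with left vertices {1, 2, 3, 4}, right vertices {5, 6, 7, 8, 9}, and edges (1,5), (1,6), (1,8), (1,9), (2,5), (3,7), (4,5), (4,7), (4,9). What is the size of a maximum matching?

Step 1: List the neighbors of each left vertex:
  1: 5, 6, 8, 9
  2: 5
  3: 7
  4: 5, 7, 9

Step 2: Greedily match left vertices, then look for augmenting paths:
  Match 1 -- 6
  Match 2 -- 5
  Match 3 -- 7
  Match 4 -- 9
  No augmenting path remains.

Step 3: Verify this is maximum:
  Matching size 4 = min(|L|, |R|) = min(4, 5), which is an upper bound, so this matching is maximum.

Maximum matching: {(1,6), (2,5), (3,7), (4,9)}
Size: 4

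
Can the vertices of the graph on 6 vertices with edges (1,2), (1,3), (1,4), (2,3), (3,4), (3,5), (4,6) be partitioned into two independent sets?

Step 1: Attempt 2-coloring using BFS:
  Start at vertex 1, assign color 0
  Color vertex 2 with color 1 (neighbor of 1)
  Color vertex 3 with color 1 (neighbor of 1)
  Color vertex 4 with color 1 (neighbor of 1)

Step 2: Conflict found! Vertices 2 and 3 are adjacent but have the same color.
This means the graph contains an odd cycle.

The graph is NOT bipartite.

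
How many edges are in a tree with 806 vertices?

A tree on n vertices always has exactly n - 1 edges.
For n = 806: edges = 806 - 1 = 805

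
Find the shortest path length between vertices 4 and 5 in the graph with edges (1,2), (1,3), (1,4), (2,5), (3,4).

Step 1: Build adjacency list:
  1: 2, 3, 4
  2: 1, 5
  3: 1, 4
  4: 1, 3
  5: 2

Step 2: BFS from vertex 4 to find shortest path to 5:
  vertex 1 reached at distance 1
  vertex 3 reached at distance 1
  vertex 2 reached at distance 2
  vertex 5 reached at distance 3

Step 3: Shortest path: 4 -> 1 -> 2 -> 5
Path length: 3 edges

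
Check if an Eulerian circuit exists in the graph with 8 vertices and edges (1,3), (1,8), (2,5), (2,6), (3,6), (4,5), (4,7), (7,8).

Step 1: Find the degree of each vertex:
  deg(1) = 2
  deg(2) = 2
  deg(3) = 2
  deg(4) = 2
  deg(5) = 2
  deg(6) = 2
  deg(7) = 2
  deg(8) = 2

Step 2: Count vertices with odd degree:
  All vertices have even degree (0 odd-degree vertices)

Step 3: Apply Euler's theorem:
  - Eulerian circuit exists iff graph is connected and all vertices have even degree
  - Eulerian path exists iff graph is connected and has 0 or 2 odd-degree vertices

Graph is connected with 0 odd-degree vertices.
Both Eulerian circuit and Eulerian path exist.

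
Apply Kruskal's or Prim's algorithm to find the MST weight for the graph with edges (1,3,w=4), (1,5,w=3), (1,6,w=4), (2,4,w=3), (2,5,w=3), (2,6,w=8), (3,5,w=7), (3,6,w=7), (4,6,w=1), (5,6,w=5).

Apply Kruskal's algorithm (sort edges by weight, add if no cycle):

Sorted edges by weight:
  (4,6) w=1
  (1,5) w=3
  (2,4) w=3
  (2,5) w=3
  (1,6) w=4
  (1,3) w=4
  (5,6) w=5
  (3,6) w=7
  (3,5) w=7
  (2,6) w=8

Add edge (4,6) w=1 -- no cycle. Running total: 1
Add edge (1,5) w=3 -- no cycle. Running total: 4
Add edge (2,4) w=3 -- no cycle. Running total: 7
Add edge (2,5) w=3 -- no cycle. Running total: 10
Skip edge (1,6) w=4 -- would create cycle
Add edge (1,3) w=4 -- no cycle. Running total: 14

MST edges: (4,6,w=1), (1,5,w=3), (2,4,w=3), (2,5,w=3), (1,3,w=4)
Total MST weight: 1 + 3 + 3 + 3 + 4 = 14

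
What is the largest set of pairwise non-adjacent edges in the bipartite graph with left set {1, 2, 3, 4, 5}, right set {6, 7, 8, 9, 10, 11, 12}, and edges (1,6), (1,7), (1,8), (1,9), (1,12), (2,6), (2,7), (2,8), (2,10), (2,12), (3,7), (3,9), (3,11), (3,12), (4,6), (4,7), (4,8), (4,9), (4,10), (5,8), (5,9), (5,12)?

Step 1: List the neighbors of each left vertex:
  1: 6, 7, 8, 9, 12
  2: 6, 7, 8, 10, 12
  3: 7, 9, 11, 12
  4: 6, 7, 8, 9, 10
  5: 8, 9, 12

Step 2: Greedily match left vertices, then look for augmenting paths:
  Match 1 -- 6
  Match 2 -- 7
  Match 3 -- 9
  Match 4 -- 8
  Match 5 -- 12
  No augmenting path remains.

Step 3: Verify this is maximum:
  Matching size 5 = min(|L|, |R|) = min(5, 7), which is an upper bound, so this matching is maximum.

Maximum matching: {(1,6), (2,7), (3,9), (4,8), (5,12)}
Size: 5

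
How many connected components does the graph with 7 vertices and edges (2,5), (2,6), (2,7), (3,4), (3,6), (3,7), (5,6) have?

Step 1: Build adjacency list from edges:
  1: (none)
  2: 5, 6, 7
  3: 4, 6, 7
  4: 3
  5: 2, 6
  6: 2, 3, 5
  7: 2, 3

Step 2: Run BFS/DFS from vertex 1:
  Visited: {1}
  Reached 1 of 7 vertices

Step 3: Only 1 of 7 vertices reached. Graph is disconnected.
Connected components: {1}, {2, 3, 4, 5, 6, 7}
Number of connected components: 2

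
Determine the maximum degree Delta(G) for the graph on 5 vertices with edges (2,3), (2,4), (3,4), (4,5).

Step 1: Count edges incident to each vertex:
  deg(1) = 0 (neighbors: none)
  deg(2) = 2 (neighbors: 3, 4)
  deg(3) = 2 (neighbors: 2, 4)
  deg(4) = 3 (neighbors: 2, 3, 5)
  deg(5) = 1 (neighbors: 4)

Step 2: Find maximum:
  max(0, 2, 2, 3, 1) = 3 (vertex 4)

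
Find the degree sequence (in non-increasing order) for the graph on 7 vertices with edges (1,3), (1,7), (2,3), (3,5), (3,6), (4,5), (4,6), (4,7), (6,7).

Step 1: Count edges incident to each vertex:
  deg(1) = 2 (neighbors: 3, 7)
  deg(2) = 1 (neighbors: 3)
  deg(3) = 4 (neighbors: 1, 2, 5, 6)
  deg(4) = 3 (neighbors: 5, 6, 7)
  deg(5) = 2 (neighbors: 3, 4)
  deg(6) = 3 (neighbors: 3, 4, 7)
  deg(7) = 3 (neighbors: 1, 4, 6)

Step 2: Sort degrees in non-increasing order:
  Degrees: [2, 1, 4, 3, 2, 3, 3] -> sorted: [4, 3, 3, 3, 2, 2, 1]

Degree sequence: [4, 3, 3, 3, 2, 2, 1]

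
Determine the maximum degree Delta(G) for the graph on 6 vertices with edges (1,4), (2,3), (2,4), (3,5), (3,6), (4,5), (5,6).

Step 1: Count edges incident to each vertex:
  deg(1) = 1 (neighbors: 4)
  deg(2) = 2 (neighbors: 3, 4)
  deg(3) = 3 (neighbors: 2, 5, 6)
  deg(4) = 3 (neighbors: 1, 2, 5)
  deg(5) = 3 (neighbors: 3, 4, 6)
  deg(6) = 2 (neighbors: 3, 5)

Step 2: Find maximum:
  max(1, 2, 3, 3, 3, 2) = 3 (vertex 3)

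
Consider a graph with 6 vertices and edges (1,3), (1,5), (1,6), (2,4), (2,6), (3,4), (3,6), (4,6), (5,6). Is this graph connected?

Step 1: Build adjacency list from edges:
  1: 3, 5, 6
  2: 4, 6
  3: 1, 4, 6
  4: 2, 3, 6
  5: 1, 6
  6: 1, 2, 3, 4, 5

Step 2: Run BFS/DFS from vertex 1:
  Visited: {1, 3, 5, 6, 4, 2}
  Reached 6 of 6 vertices

Step 3: All 6 vertices reached from vertex 1, so the graph is connected.
Answer: Yes, the graph is connected.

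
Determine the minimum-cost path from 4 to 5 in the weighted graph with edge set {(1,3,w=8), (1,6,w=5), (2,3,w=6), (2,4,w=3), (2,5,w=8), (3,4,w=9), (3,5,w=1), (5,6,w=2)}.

Step 1: Build adjacency list with weights:
  1: 3(w=8), 6(w=5)
  2: 3(w=6), 4(w=3), 5(w=8)
  3: 1(w=8), 2(w=6), 4(w=9), 5(w=1)
  4: 2(w=3), 3(w=9)
  5: 2(w=8), 3(w=1), 6(w=2)
  6: 1(w=5), 5(w=2)

Step 2: Apply Dijkstra's algorithm from vertex 4:
  Visit vertex 4 (distance=0)
    Update dist[2] = 3
    Update dist[3] = 9
  Visit vertex 2 (distance=3)
    Update dist[5] = 11
  Visit vertex 3 (distance=9)
    Update dist[1] = 17
    Update dist[5] = 10
  Visit vertex 5 (distance=10)
    Update dist[6] = 12

Step 3: Shortest path: 4 -> 3 -> 5
Total weight: 9 + 1 = 10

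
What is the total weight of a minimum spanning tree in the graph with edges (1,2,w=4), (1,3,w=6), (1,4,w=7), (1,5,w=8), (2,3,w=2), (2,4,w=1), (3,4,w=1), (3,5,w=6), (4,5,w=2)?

Apply Kruskal's algorithm (sort edges by weight, add if no cycle):

Sorted edges by weight:
  (2,4) w=1
  (3,4) w=1
  (2,3) w=2
  (4,5) w=2
  (1,2) w=4
  (1,3) w=6
  (3,5) w=6
  (1,4) w=7
  (1,5) w=8

Add edge (2,4) w=1 -- no cycle. Running total: 1
Add edge (3,4) w=1 -- no cycle. Running total: 2
Skip edge (2,3) w=2 -- would create cycle
Add edge (4,5) w=2 -- no cycle. Running total: 4
Add edge (1,2) w=4 -- no cycle. Running total: 8

MST edges: (2,4,w=1), (3,4,w=1), (4,5,w=2), (1,2,w=4)
Total MST weight: 1 + 1 + 2 + 4 = 8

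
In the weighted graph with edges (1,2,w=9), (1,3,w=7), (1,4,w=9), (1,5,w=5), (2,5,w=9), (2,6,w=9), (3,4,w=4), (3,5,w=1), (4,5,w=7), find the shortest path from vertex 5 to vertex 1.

Step 1: Build adjacency list with weights:
  1: 2(w=9), 3(w=7), 4(w=9), 5(w=5)
  2: 1(w=9), 5(w=9), 6(w=9)
  3: 1(w=7), 4(w=4), 5(w=1)
  4: 1(w=9), 3(w=4), 5(w=7)
  5: 1(w=5), 2(w=9), 3(w=1), 4(w=7)
  6: 2(w=9)

Step 2: Apply Dijkstra's algorithm from vertex 5:
  Visit vertex 5 (distance=0)
    Update dist[1] = 5
    Update dist[2] = 9
    Update dist[3] = 1
    Update dist[4] = 7
  Visit vertex 3 (distance=1)
    Update dist[4] = 5
  Visit vertex 1 (distance=5)

Step 3: Shortest path: 5 -> 1
Total weight: 5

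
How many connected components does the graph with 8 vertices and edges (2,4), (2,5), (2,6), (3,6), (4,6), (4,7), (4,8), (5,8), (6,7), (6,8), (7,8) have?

Step 1: Build adjacency list from edges:
  1: (none)
  2: 4, 5, 6
  3: 6
  4: 2, 6, 7, 8
  5: 2, 8
  6: 2, 3, 4, 7, 8
  7: 4, 6, 8
  8: 4, 5, 6, 7

Step 2: Run BFS/DFS from vertex 1:
  Visited: {1}
  Reached 1 of 8 vertices

Step 3: Only 1 of 8 vertices reached. Graph is disconnected.
Connected components: {1}, {2, 3, 4, 5, 6, 7, 8}
Number of connected components: 2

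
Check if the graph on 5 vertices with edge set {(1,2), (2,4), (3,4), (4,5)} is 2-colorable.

Step 1: Attempt 2-coloring using BFS:
  Start at vertex 1, assign color 0
  Color vertex 2 with color 1 (neighbor of 1)
  Color vertex 4 with color 0 (neighbor of 2)
  Color vertex 3 with color 1 (neighbor of 4)
  Color vertex 5 with color 1 (neighbor of 4)

Step 2: 2-coloring succeeded. No conflicts found.
  Set A (color 0): {1, 4}
  Set B (color 1): {2, 3, 5}

The graph is bipartite with partition {1, 4}, {2, 3, 5}.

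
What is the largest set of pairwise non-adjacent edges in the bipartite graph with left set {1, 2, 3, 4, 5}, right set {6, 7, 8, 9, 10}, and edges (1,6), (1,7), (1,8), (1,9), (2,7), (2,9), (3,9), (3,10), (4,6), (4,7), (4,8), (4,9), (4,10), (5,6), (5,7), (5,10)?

Step 1: List the neighbors of each left vertex:
  1: 6, 7, 8, 9
  2: 7, 9
  3: 9, 10
  4: 6, 7, 8, 9, 10
  5: 6, 7, 10

Step 2: Greedily match left vertices, then look for augmenting paths:
  Match 1 -- 6
  Match 2 -- 7
  Match 3 -- 9
  Match 4 -- 8
  Match 5 -- 10
  No augmenting path remains.

Step 3: Verify this is maximum:
  Matching size 5 = min(|L|, |R|) = min(5, 5), which is an upper bound, so this matching is maximum.

Maximum matching: {(1,6), (2,7), (3,9), (4,8), (5,10)}
Size: 5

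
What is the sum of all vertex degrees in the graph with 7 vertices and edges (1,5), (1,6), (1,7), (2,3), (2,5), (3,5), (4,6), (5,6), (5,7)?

Step 1: Count edges incident to each vertex:
  deg(1) = 3 (neighbors: 5, 6, 7)
  deg(2) = 2 (neighbors: 3, 5)
  deg(3) = 2 (neighbors: 2, 5)
  deg(4) = 1 (neighbors: 6)
  deg(5) = 5 (neighbors: 1, 2, 3, 6, 7)
  deg(6) = 3 (neighbors: 1, 4, 5)
  deg(7) = 2 (neighbors: 1, 5)

Step 2: Sum all degrees:
  3 + 2 + 2 + 1 + 5 + 3 + 2 = 18

Verification: sum of degrees = 2 * |E| = 2 * 9 = 18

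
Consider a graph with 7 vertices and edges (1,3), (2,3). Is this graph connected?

Step 1: Build adjacency list from edges:
  1: 3
  2: 3
  3: 1, 2
  4: (none)
  5: (none)
  6: (none)
  7: (none)

Step 2: Run BFS/DFS from vertex 1:
  Visited: {1, 3, 2}
  Reached 3 of 7 vertices

Step 3: Only 3 of 7 vertices reached. Graph is disconnected.
Connected components: {1, 2, 3}, {4}, {5}, {6}, {7}
Answer: No, the graph is not connected (5 components).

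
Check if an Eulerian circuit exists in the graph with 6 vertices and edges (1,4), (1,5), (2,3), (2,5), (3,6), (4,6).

Step 1: Find the degree of each vertex:
  deg(1) = 2
  deg(2) = 2
  deg(3) = 2
  deg(4) = 2
  deg(5) = 2
  deg(6) = 2

Step 2: Count vertices with odd degree:
  All vertices have even degree (0 odd-degree vertices)

Step 3: Apply Euler's theorem:
  - Eulerian circuit exists iff graph is connected and all vertices have even degree
  - Eulerian path exists iff graph is connected and has 0 or 2 odd-degree vertices

Graph is connected with 0 odd-degree vertices.
Both Eulerian circuit and Eulerian path exist.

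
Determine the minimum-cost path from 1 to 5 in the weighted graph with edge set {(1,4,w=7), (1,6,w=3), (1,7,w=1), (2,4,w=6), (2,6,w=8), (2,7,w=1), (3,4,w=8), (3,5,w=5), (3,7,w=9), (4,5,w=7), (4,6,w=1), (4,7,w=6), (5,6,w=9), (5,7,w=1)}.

Step 1: Build adjacency list with weights:
  1: 4(w=7), 6(w=3), 7(w=1)
  2: 4(w=6), 6(w=8), 7(w=1)
  3: 4(w=8), 5(w=5), 7(w=9)
  4: 1(w=7), 2(w=6), 3(w=8), 5(w=7), 6(w=1), 7(w=6)
  5: 3(w=5), 4(w=7), 6(w=9), 7(w=1)
  6: 1(w=3), 2(w=8), 4(w=1), 5(w=9)
  7: 1(w=1), 2(w=1), 3(w=9), 4(w=6), 5(w=1)

Step 2: Apply Dijkstra's algorithm from vertex 1:
  Visit vertex 1 (distance=0)
    Update dist[4] = 7
    Update dist[6] = 3
    Update dist[7] = 1
  Visit vertex 7 (distance=1)
    Update dist[2] = 2
    Update dist[3] = 10
    Update dist[5] = 2
  Visit vertex 2 (distance=2)
  Visit vertex 5 (distance=2)
    Update dist[3] = 7

Step 3: Shortest path: 1 -> 7 -> 5
Total weight: 1 + 1 = 2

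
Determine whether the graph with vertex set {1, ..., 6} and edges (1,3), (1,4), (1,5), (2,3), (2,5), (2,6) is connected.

Step 1: Build adjacency list from edges:
  1: 3, 4, 5
  2: 3, 5, 6
  3: 1, 2
  4: 1
  5: 1, 2
  6: 2

Step 2: Run BFS/DFS from vertex 1:
  Visited: {1, 3, 4, 5, 2, 6}
  Reached 6 of 6 vertices

Step 3: All 6 vertices reached from vertex 1, so the graph is connected.
Answer: Yes, the graph is connected.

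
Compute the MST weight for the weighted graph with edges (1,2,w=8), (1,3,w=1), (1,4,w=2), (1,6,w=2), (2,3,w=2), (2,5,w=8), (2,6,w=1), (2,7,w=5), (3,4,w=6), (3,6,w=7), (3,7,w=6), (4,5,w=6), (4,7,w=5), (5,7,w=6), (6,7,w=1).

Apply Kruskal's algorithm (sort edges by weight, add if no cycle):

Sorted edges by weight:
  (1,3) w=1
  (2,6) w=1
  (6,7) w=1
  (1,6) w=2
  (1,4) w=2
  (2,3) w=2
  (2,7) w=5
  (4,7) w=5
  (3,4) w=6
  (3,7) w=6
  (4,5) w=6
  (5,7) w=6
  (3,6) w=7
  (1,2) w=8
  (2,5) w=8

Add edge (1,3) w=1 -- no cycle. Running total: 1
Add edge (2,6) w=1 -- no cycle. Running total: 2
Add edge (6,7) w=1 -- no cycle. Running total: 3
Add edge (1,6) w=2 -- no cycle. Running total: 5
Add edge (1,4) w=2 -- no cycle. Running total: 7
Skip edge (2,3) w=2 -- would create cycle
Skip edge (2,7) w=5 -- would create cycle
Skip edge (4,7) w=5 -- would create cycle
Skip edge (3,4) w=6 -- would create cycle
Skip edge (3,7) w=6 -- would create cycle
Add edge (4,5) w=6 -- no cycle. Running total: 13

MST edges: (1,3,w=1), (2,6,w=1), (6,7,w=1), (1,6,w=2), (1,4,w=2), (4,5,w=6)
Total MST weight: 1 + 1 + 1 + 2 + 2 + 6 = 13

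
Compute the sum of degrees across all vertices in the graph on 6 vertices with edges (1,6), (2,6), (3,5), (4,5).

Step 1: Count edges incident to each vertex:
  deg(1) = 1 (neighbors: 6)
  deg(2) = 1 (neighbors: 6)
  deg(3) = 1 (neighbors: 5)
  deg(4) = 1 (neighbors: 5)
  deg(5) = 2 (neighbors: 3, 4)
  deg(6) = 2 (neighbors: 1, 2)

Step 2: Sum all degrees:
  1 + 1 + 1 + 1 + 2 + 2 = 8

Verification: sum of degrees = 2 * |E| = 2 * 4 = 8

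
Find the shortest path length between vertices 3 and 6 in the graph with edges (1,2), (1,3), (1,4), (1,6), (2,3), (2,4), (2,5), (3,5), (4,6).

Step 1: Build adjacency list:
  1: 2, 3, 4, 6
  2: 1, 3, 4, 5
  3: 1, 2, 5
  4: 1, 2, 6
  5: 2, 3
  6: 1, 4

Step 2: BFS from vertex 3 to find shortest path to 6:
  vertex 1 reached at distance 1
  vertex 2 reached at distance 1
  vertex 5 reached at distance 1
  vertex 4 reached at distance 2
  vertex 6 reached at distance 2

Step 3: Shortest path: 3 -> 1 -> 6
Path length: 2 edges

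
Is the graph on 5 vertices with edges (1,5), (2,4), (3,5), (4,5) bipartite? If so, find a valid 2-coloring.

Step 1: Attempt 2-coloring using BFS:
  Start at vertex 1, assign color 0
  Color vertex 5 with color 1 (neighbor of 1)
  Color vertex 3 with color 0 (neighbor of 5)
  Color vertex 4 with color 0 (neighbor of 5)
  Color vertex 2 with color 1 (neighbor of 4)

Step 2: 2-coloring succeeded. No conflicts found.
  Set A (color 0): {1, 3, 4}
  Set B (color 1): {2, 5}

The graph is bipartite with partition {1, 3, 4}, {2, 5}.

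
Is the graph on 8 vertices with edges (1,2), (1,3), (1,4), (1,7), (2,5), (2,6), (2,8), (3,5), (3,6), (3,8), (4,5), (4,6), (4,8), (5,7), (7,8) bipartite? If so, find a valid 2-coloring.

Step 1: Attempt 2-coloring using BFS:
  Start at vertex 1, assign color 0
  Color vertex 2 with color 1 (neighbor of 1)
  Color vertex 3 with color 1 (neighbor of 1)
  Color vertex 4 with color 1 (neighbor of 1)
  Color vertex 7 with color 1 (neighbor of 1)
  Color vertex 5 with color 0 (neighbor of 2)
  Color vertex 6 with color 0 (neighbor of 2)
  Color vertex 8 with color 0 (neighbor of 2)

Step 2: 2-coloring succeeded. No conflicts found.
  Set A (color 0): {1, 5, 6, 8}
  Set B (color 1): {2, 3, 4, 7}

The graph is bipartite with partition {1, 5, 6, 8}, {2, 3, 4, 7}.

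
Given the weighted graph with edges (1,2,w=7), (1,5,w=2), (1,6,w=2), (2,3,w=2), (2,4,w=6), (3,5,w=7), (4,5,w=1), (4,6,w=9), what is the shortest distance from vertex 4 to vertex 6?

Step 1: Build adjacency list with weights:
  1: 2(w=7), 5(w=2), 6(w=2)
  2: 1(w=7), 3(w=2), 4(w=6)
  3: 2(w=2), 5(w=7)
  4: 2(w=6), 5(w=1), 6(w=9)
  5: 1(w=2), 3(w=7), 4(w=1)
  6: 1(w=2), 4(w=9)

Step 2: Apply Dijkstra's algorithm from vertex 4:
  Visit vertex 4 (distance=0)
    Update dist[2] = 6
    Update dist[5] = 1
    Update dist[6] = 9
  Visit vertex 5 (distance=1)
    Update dist[1] = 3
    Update dist[3] = 8
  Visit vertex 1 (distance=3)
    Update dist[6] = 5
  Visit vertex 6 (distance=5)

Step 3: Shortest path: 4 -> 5 -> 1 -> 6
Total weight: 1 + 2 + 2 = 5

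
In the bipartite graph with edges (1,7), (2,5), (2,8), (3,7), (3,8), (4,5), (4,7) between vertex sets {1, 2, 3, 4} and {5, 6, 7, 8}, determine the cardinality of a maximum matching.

Step 1: List the neighbors of each left vertex:
  1: 7
  2: 5, 8
  3: 7, 8
  4: 5, 7

Step 2: Greedily match left vertices, then look for augmenting paths:
  Match 1 -- 7
  Match 2 -- 5
  Match 3 -- 8
  No augmenting path remains.

Step 3: Verify this is maximum:
  Matching has size 3. The vertex set {5, 7, 8} covers every edge and has size 3; any matching has at most one edge per cover vertex, so 3 is maximum (König's theorem).

Maximum matching: {(1,7), (2,5), (3,8)}
Size: 3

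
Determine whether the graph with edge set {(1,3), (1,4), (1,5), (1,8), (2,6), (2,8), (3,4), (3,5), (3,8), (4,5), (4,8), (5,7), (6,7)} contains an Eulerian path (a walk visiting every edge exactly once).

Step 1: Find the degree of each vertex:
  deg(1) = 4
  deg(2) = 2
  deg(3) = 4
  deg(4) = 4
  deg(5) = 4
  deg(6) = 2
  deg(7) = 2
  deg(8) = 4

Step 2: Count vertices with odd degree:
  All vertices have even degree (0 odd-degree vertices)

Step 3: Apply Euler's theorem:
  - Eulerian circuit exists iff graph is connected and all vertices have even degree
  - Eulerian path exists iff graph is connected and has 0 or 2 odd-degree vertices

Graph is connected with 0 odd-degree vertices.
Both Eulerian circuit and Eulerian path exist.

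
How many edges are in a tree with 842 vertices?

A tree on n vertices always has exactly n - 1 edges.
For n = 842: edges = 842 - 1 = 841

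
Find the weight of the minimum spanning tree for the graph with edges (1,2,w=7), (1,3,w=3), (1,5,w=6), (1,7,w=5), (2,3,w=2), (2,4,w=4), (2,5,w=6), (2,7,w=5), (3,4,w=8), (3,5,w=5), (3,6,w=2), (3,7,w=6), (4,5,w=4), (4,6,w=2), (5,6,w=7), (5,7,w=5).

Apply Kruskal's algorithm (sort edges by weight, add if no cycle):

Sorted edges by weight:
  (2,3) w=2
  (3,6) w=2
  (4,6) w=2
  (1,3) w=3
  (2,4) w=4
  (4,5) w=4
  (1,7) w=5
  (2,7) w=5
  (3,5) w=5
  (5,7) w=5
  (1,5) w=6
  (2,5) w=6
  (3,7) w=6
  (1,2) w=7
  (5,6) w=7
  (3,4) w=8

Add edge (2,3) w=2 -- no cycle. Running total: 2
Add edge (3,6) w=2 -- no cycle. Running total: 4
Add edge (4,6) w=2 -- no cycle. Running total: 6
Add edge (1,3) w=3 -- no cycle. Running total: 9
Skip edge (2,4) w=4 -- would create cycle
Add edge (4,5) w=4 -- no cycle. Running total: 13
Add edge (1,7) w=5 -- no cycle. Running total: 18

MST edges: (2,3,w=2), (3,6,w=2), (4,6,w=2), (1,3,w=3), (4,5,w=4), (1,7,w=5)
Total MST weight: 2 + 2 + 2 + 3 + 4 + 5 = 18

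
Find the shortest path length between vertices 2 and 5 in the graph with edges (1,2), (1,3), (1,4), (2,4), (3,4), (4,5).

Step 1: Build adjacency list:
  1: 2, 3, 4
  2: 1, 4
  3: 1, 4
  4: 1, 2, 3, 5
  5: 4

Step 2: BFS from vertex 2 to find shortest path to 5:
  vertex 1 reached at distance 1
  vertex 4 reached at distance 1
  vertex 3 reached at distance 2
  vertex 5 reached at distance 2

Step 3: Shortest path: 2 -> 4 -> 5
Path length: 2 edges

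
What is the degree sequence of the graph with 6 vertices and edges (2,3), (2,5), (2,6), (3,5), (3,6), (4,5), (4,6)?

Step 1: Count edges incident to each vertex:
  deg(1) = 0 (neighbors: none)
  deg(2) = 3 (neighbors: 3, 5, 6)
  deg(3) = 3 (neighbors: 2, 5, 6)
  deg(4) = 2 (neighbors: 5, 6)
  deg(5) = 3 (neighbors: 2, 3, 4)
  deg(6) = 3 (neighbors: 2, 3, 4)

Step 2: Sort degrees in non-increasing order:
  Degrees: [0, 3, 3, 2, 3, 3] -> sorted: [3, 3, 3, 3, 2, 0]

Degree sequence: [3, 3, 3, 3, 2, 0]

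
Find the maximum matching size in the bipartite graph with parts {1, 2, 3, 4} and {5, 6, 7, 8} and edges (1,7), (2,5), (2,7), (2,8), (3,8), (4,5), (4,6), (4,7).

Step 1: List the neighbors of each left vertex:
  1: 7
  2: 5, 7, 8
  3: 8
  4: 5, 6, 7

Step 2: Greedily match left vertices, then look for augmenting paths:
  Match 1 -- 7
  Match 2 -- 5
  Match 3 -- 8
  Match 4 -- 6
  No augmenting path remains.

Step 3: Verify this is maximum:
  Matching size 4 = min(|L|, |R|) = min(4, 4), which is an upper bound, so this matching is maximum.

Maximum matching: {(1,7), (2,5), (3,8), (4,6)}
Size: 4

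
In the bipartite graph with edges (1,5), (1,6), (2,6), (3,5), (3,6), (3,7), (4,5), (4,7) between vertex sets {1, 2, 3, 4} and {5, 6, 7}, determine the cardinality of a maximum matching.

Step 1: List the neighbors of each left vertex:
  1: 5, 6
  2: 6
  3: 5, 6, 7
  4: 5, 7

Step 2: Greedily match left vertices, then look for augmenting paths:
  Match 1 -- 5
  Match 2 -- 6
  Match 3 -- 7
  No augmenting path remains.

Step 3: Verify this is maximum:
  Matching size 3 = min(|L|, |R|) = min(4, 3), which is an upper bound, so this matching is maximum.

Maximum matching: {(1,5), (2,6), (3,7)}
Size: 3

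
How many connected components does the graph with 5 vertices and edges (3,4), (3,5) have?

Step 1: Build adjacency list from edges:
  1: (none)
  2: (none)
  3: 4, 5
  4: 3
  5: 3

Step 2: Run BFS/DFS from vertex 1:
  Visited: {1}
  Reached 1 of 5 vertices

Step 3: Only 1 of 5 vertices reached. Graph is disconnected.
Connected components: {1}, {2}, {3, 4, 5}
Number of connected components: 3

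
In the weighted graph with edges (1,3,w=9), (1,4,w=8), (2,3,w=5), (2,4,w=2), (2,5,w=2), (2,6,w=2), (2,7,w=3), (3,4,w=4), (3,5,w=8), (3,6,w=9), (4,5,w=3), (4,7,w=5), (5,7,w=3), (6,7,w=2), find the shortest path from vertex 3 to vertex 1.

Step 1: Build adjacency list with weights:
  1: 3(w=9), 4(w=8)
  2: 3(w=5), 4(w=2), 5(w=2), 6(w=2), 7(w=3)
  3: 1(w=9), 2(w=5), 4(w=4), 5(w=8), 6(w=9)
  4: 1(w=8), 2(w=2), 3(w=4), 5(w=3), 7(w=5)
  5: 2(w=2), 3(w=8), 4(w=3), 7(w=3)
  6: 2(w=2), 3(w=9), 7(w=2)
  7: 2(w=3), 4(w=5), 5(w=3), 6(w=2)

Step 2: Apply Dijkstra's algorithm from vertex 3:
  Visit vertex 3 (distance=0)
    Update dist[1] = 9
    Update dist[2] = 5
    Update dist[4] = 4
    Update dist[5] = 8
    Update dist[6] = 9
  Visit vertex 4 (distance=4)
    Update dist[5] = 7
    Update dist[7] = 9
  Visit vertex 2 (distance=5)
    Update dist[6] = 7
    Update dist[7] = 8
  Visit vertex 5 (distance=7)
  Visit vertex 6 (distance=7)
  Visit vertex 7 (distance=8)
  Visit vertex 1 (distance=9)

Step 3: Shortest path: 3 -> 1
Total weight: 9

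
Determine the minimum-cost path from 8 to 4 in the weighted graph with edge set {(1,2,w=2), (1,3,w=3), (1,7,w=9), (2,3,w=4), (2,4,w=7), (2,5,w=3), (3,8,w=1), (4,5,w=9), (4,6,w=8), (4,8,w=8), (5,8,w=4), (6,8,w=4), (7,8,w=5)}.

Step 1: Build adjacency list with weights:
  1: 2(w=2), 3(w=3), 7(w=9)
  2: 1(w=2), 3(w=4), 4(w=7), 5(w=3)
  3: 1(w=3), 2(w=4), 8(w=1)
  4: 2(w=7), 5(w=9), 6(w=8), 8(w=8)
  5: 2(w=3), 4(w=9), 8(w=4)
  6: 4(w=8), 8(w=4)
  7: 1(w=9), 8(w=5)
  8: 3(w=1), 4(w=8), 5(w=4), 6(w=4), 7(w=5)

Step 2: Apply Dijkstra's algorithm from vertex 8:
  Visit vertex 8 (distance=0)
    Update dist[3] = 1
    Update dist[4] = 8
    Update dist[5] = 4
    Update dist[6] = 4
    Update dist[7] = 5
  Visit vertex 3 (distance=1)
    Update dist[1] = 4
    Update dist[2] = 5
  Visit vertex 1 (distance=4)
  Visit vertex 5 (distance=4)
  Visit vertex 6 (distance=4)
  Visit vertex 2 (distance=5)
  Visit vertex 7 (distance=5)
  Visit vertex 4 (distance=8)

Step 3: Shortest path: 8 -> 4
Total weight: 8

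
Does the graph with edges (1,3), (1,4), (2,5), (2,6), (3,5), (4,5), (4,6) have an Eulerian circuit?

Step 1: Find the degree of each vertex:
  deg(1) = 2
  deg(2) = 2
  deg(3) = 2
  deg(4) = 3
  deg(5) = 3
  deg(6) = 2

Step 2: Count vertices with odd degree:
  Odd-degree vertices: 4, 5 (2 total)

Step 3: Apply Euler's theorem:
  - Eulerian circuit exists iff graph is connected and all vertices have even degree
  - Eulerian path exists iff graph is connected and has 0 or 2 odd-degree vertices

Graph is connected with exactly 2 odd-degree vertices (4, 5).
Eulerian path exists (starting and ending at the odd-degree vertices), but no Eulerian circuit.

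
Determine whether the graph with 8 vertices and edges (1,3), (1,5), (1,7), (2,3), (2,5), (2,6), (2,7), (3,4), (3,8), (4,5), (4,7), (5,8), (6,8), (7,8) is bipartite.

Step 1: Attempt 2-coloring using BFS:
  Start at vertex 1, assign color 0
  Color vertex 3 with color 1 (neighbor of 1)
  Color vertex 5 with color 1 (neighbor of 1)
  Color vertex 7 with color 1 (neighbor of 1)
  Color vertex 2 with color 0 (neighbor of 3)
  Color vertex 4 with color 0 (neighbor of 3)
  Color vertex 8 with color 0 (neighbor of 3)
  Color vertex 6 with color 1 (neighbor of 2)

Step 2: 2-coloring succeeded. No conflicts found.
  Set A (color 0): {1, 2, 4, 8}
  Set B (color 1): {3, 5, 6, 7}

The graph is bipartite with partition {1, 2, 4, 8}, {3, 5, 6, 7}.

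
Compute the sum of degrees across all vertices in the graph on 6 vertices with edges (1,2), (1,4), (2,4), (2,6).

Step 1: Count edges incident to each vertex:
  deg(1) = 2 (neighbors: 2, 4)
  deg(2) = 3 (neighbors: 1, 4, 6)
  deg(3) = 0 (neighbors: none)
  deg(4) = 2 (neighbors: 1, 2)
  deg(5) = 0 (neighbors: none)
  deg(6) = 1 (neighbors: 2)

Step 2: Sum all degrees:
  2 + 3 + 0 + 2 + 0 + 1 = 8

Verification: sum of degrees = 2 * |E| = 2 * 4 = 8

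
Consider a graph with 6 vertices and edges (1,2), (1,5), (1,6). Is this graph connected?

Step 1: Build adjacency list from edges:
  1: 2, 5, 6
  2: 1
  3: (none)
  4: (none)
  5: 1
  6: 1

Step 2: Run BFS/DFS from vertex 1:
  Visited: {1, 2, 5, 6}
  Reached 4 of 6 vertices

Step 3: Only 4 of 6 vertices reached. Graph is disconnected.
Connected components: {1, 2, 5, 6}, {3}, {4}
Answer: No, the graph is not connected (3 components).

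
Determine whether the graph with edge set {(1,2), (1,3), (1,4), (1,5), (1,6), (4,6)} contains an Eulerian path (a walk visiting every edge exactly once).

Step 1: Find the degree of each vertex:
  deg(1) = 5
  deg(2) = 1
  deg(3) = 1
  deg(4) = 2
  deg(5) = 1
  deg(6) = 2

Step 2: Count vertices with odd degree:
  Odd-degree vertices: 1, 2, 3, 5 (4 total)

Step 3: Apply Euler's theorem:
  - Eulerian circuit exists iff graph is connected and all vertices have even degree
  - Eulerian path exists iff graph is connected and has 0 or 2 odd-degree vertices

Graph has 4 odd-degree vertices (need 0 or 2).
Neither Eulerian path nor Eulerian circuit exists.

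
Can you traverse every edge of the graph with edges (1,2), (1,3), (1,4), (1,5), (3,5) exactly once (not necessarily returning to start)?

Step 1: Find the degree of each vertex:
  deg(1) = 4
  deg(2) = 1
  deg(3) = 2
  deg(4) = 1
  deg(5) = 2

Step 2: Count vertices with odd degree:
  Odd-degree vertices: 2, 4 (2 total)

Step 3: Apply Euler's theorem:
  - Eulerian circuit exists iff graph is connected and all vertices have even degree
  - Eulerian path exists iff graph is connected and has 0 or 2 odd-degree vertices

Graph is connected with exactly 2 odd-degree vertices (2, 4).
Eulerian path exists (starting and ending at the odd-degree vertices), but no Eulerian circuit.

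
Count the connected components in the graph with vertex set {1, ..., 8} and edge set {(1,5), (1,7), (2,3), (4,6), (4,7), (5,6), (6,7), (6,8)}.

Step 1: Build adjacency list from edges:
  1: 5, 7
  2: 3
  3: 2
  4: 6, 7
  5: 1, 6
  6: 4, 5, 7, 8
  7: 1, 4, 6
  8: 6

Step 2: Run BFS/DFS from vertex 1:
  Visited: {1, 5, 7, 6, 4, 8}
  Reached 6 of 8 vertices

Step 3: Only 6 of 8 vertices reached. Graph is disconnected.
Connected components: {1, 4, 5, 6, 7, 8}, {2, 3}
Number of connected components: 2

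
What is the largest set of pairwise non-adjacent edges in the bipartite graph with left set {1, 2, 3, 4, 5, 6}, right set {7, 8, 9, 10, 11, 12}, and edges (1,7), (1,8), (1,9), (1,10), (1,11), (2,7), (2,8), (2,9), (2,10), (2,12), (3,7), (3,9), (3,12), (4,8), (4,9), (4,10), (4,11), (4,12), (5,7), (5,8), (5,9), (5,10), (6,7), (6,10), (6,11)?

Step 1: List the neighbors of each left vertex:
  1: 7, 8, 9, 10, 11
  2: 7, 8, 9, 10, 12
  3: 7, 9, 12
  4: 8, 9, 10, 11, 12
  5: 7, 8, 9, 10
  6: 7, 10, 11

Step 2: Greedily match left vertices, then look for augmenting paths:
  Match 1 -- 7
  Match 2 -- 12
  Match 3 -- 9
  Match 4 -- 10
  Match 5 -- 8
  Match 6 -- 11
  No augmenting path remains.

Step 3: Verify this is maximum:
  Matching size 6 = min(|L|, |R|) = min(6, 6), which is an upper bound, so this matching is maximum.

Maximum matching: {(1,7), (2,12), (3,9), (4,10), (5,8), (6,11)}
Size: 6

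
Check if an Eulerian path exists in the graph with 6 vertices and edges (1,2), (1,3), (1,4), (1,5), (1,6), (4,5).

Step 1: Find the degree of each vertex:
  deg(1) = 5
  deg(2) = 1
  deg(3) = 1
  deg(4) = 2
  deg(5) = 2
  deg(6) = 1

Step 2: Count vertices with odd degree:
  Odd-degree vertices: 1, 2, 3, 6 (4 total)

Step 3: Apply Euler's theorem:
  - Eulerian circuit exists iff graph is connected and all vertices have even degree
  - Eulerian path exists iff graph is connected and has 0 or 2 odd-degree vertices

Graph has 4 odd-degree vertices (need 0 or 2).
Neither Eulerian path nor Eulerian circuit exists.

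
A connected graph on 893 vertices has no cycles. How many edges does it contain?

A tree on n vertices always has exactly n - 1 edges.
For n = 893: edges = 893 - 1 = 892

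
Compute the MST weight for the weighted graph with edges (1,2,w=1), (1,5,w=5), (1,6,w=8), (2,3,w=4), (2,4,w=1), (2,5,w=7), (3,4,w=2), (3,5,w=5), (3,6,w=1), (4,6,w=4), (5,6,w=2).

Apply Kruskal's algorithm (sort edges by weight, add if no cycle):

Sorted edges by weight:
  (1,2) w=1
  (2,4) w=1
  (3,6) w=1
  (3,4) w=2
  (5,6) w=2
  (2,3) w=4
  (4,6) w=4
  (1,5) w=5
  (3,5) w=5
  (2,5) w=7
  (1,6) w=8

Add edge (1,2) w=1 -- no cycle. Running total: 1
Add edge (2,4) w=1 -- no cycle. Running total: 2
Add edge (3,6) w=1 -- no cycle. Running total: 3
Add edge (3,4) w=2 -- no cycle. Running total: 5
Add edge (5,6) w=2 -- no cycle. Running total: 7

MST edges: (1,2,w=1), (2,4,w=1), (3,6,w=1), (3,4,w=2), (5,6,w=2)
Total MST weight: 1 + 1 + 1 + 2 + 2 = 7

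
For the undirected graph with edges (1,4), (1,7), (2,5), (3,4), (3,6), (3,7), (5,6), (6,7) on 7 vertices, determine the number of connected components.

Step 1: Build adjacency list from edges:
  1: 4, 7
  2: 5
  3: 4, 6, 7
  4: 1, 3
  5: 2, 6
  6: 3, 5, 7
  7: 1, 3, 6

Step 2: Run BFS/DFS from vertex 1:
  Visited: {1, 4, 7, 3, 6, 5, 2}
  Reached 7 of 7 vertices

Step 3: All 7 vertices reached from vertex 1, so the graph is connected.
Number of connected components: 1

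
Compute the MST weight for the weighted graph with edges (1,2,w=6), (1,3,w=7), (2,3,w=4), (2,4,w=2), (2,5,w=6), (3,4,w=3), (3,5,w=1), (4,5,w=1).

Apply Kruskal's algorithm (sort edges by weight, add if no cycle):

Sorted edges by weight:
  (3,5) w=1
  (4,5) w=1
  (2,4) w=2
  (3,4) w=3
  (2,3) w=4
  (1,2) w=6
  (2,5) w=6
  (1,3) w=7

Add edge (3,5) w=1 -- no cycle. Running total: 1
Add edge (4,5) w=1 -- no cycle. Running total: 2
Add edge (2,4) w=2 -- no cycle. Running total: 4
Skip edge (3,4) w=3 -- would create cycle
Skip edge (2,3) w=4 -- would create cycle
Add edge (1,2) w=6 -- no cycle. Running total: 10

MST edges: (3,5,w=1), (4,5,w=1), (2,4,w=2), (1,2,w=6)
Total MST weight: 1 + 1 + 2 + 6 = 10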